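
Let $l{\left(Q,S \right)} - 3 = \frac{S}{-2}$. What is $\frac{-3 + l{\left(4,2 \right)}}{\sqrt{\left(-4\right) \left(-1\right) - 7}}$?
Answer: $\frac{i \sqrt{3}}{3} \approx 0.57735 i$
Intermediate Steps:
$l{\left(Q,S \right)} = 3 - \frac{S}{2}$ ($l{\left(Q,S \right)} = 3 + \frac{S}{-2} = 3 + S \left(- \frac{1}{2}\right) = 3 - \frac{S}{2}$)
$\frac{-3 + l{\left(4,2 \right)}}{\sqrt{\left(-4\right) \left(-1\right) - 7}} = \frac{-3 + \left(3 - 1\right)}{\sqrt{\left(-4\right) \left(-1\right) - 7}} = \frac{-3 + \left(3 - 1\right)}{\sqrt{4 - 7}} = \frac{-3 + 2}{\sqrt{-3}} = \frac{1}{i \sqrt{3}} \left(-1\right) = - \frac{i \sqrt{3}}{3} \left(-1\right) = \frac{i \sqrt{3}}{3}$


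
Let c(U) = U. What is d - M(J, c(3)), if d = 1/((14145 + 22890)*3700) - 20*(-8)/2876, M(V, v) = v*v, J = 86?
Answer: -881236713781/98524210500 ≈ -8.9444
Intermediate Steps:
M(V, v) = v²
d = 5481180719/98524210500 (d = (1/3700)/37035 + 160*(1/2876) = (1/37035)*(1/3700) + 40/719 = 1/137029500 + 40/719 = 5481180719/98524210500 ≈ 0.055633)
d - M(J, c(3)) = 5481180719/98524210500 - 1*3² = 5481180719/98524210500 - 1*9 = 5481180719/98524210500 - 9 = -881236713781/98524210500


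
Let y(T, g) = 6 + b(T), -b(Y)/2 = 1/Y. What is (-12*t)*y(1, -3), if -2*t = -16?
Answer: -384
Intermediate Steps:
b(Y) = -2/Y
t = 8 (t = -1/2*(-16) = 8)
y(T, g) = 6 - 2/T
(-12*t)*y(1, -3) = (-12*8)*(6 - 2/1) = -96*(6 - 2*1) = -96*(6 - 2) = -96*4 = -384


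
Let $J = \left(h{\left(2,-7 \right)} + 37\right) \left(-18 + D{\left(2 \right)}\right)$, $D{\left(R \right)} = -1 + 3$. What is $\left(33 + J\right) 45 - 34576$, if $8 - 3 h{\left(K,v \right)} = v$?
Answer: $-63331$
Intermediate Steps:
$D{\left(R \right)} = 2$
$h{\left(K,v \right)} = \frac{8}{3} - \frac{v}{3}$
$J = -672$ ($J = \left(\left(\frac{8}{3} - - \frac{7}{3}\right) + 37\right) \left(-18 + 2\right) = \left(\left(\frac{8}{3} + \frac{7}{3}\right) + 37\right) \left(-16\right) = \left(5 + 37\right) \left(-16\right) = 42 \left(-16\right) = -672$)
$\left(33 + J\right) 45 - 34576 = \left(33 - 672\right) 45 - 34576 = \left(-639\right) 45 - 34576 = -28755 - 34576 = -63331$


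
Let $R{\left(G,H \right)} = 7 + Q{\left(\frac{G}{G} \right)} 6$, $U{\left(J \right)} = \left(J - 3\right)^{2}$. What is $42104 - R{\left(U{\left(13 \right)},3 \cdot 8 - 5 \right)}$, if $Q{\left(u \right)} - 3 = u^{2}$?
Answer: $42073$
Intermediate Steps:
$Q{\left(u \right)} = 3 + u^{2}$
$U{\left(J \right)} = \left(-3 + J\right)^{2}$
$R{\left(G,H \right)} = 31$ ($R{\left(G,H \right)} = 7 + \left(3 + \left(\frac{G}{G}\right)^{2}\right) 6 = 7 + \left(3 + 1^{2}\right) 6 = 7 + \left(3 + 1\right) 6 = 7 + 4 \cdot 6 = 7 + 24 = 31$)
$42104 - R{\left(U{\left(13 \right)},3 \cdot 8 - 5 \right)} = 42104 - 31 = 42073$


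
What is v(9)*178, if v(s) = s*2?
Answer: 3204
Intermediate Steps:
v(s) = 2*s
v(9)*178 = (2*9)*178 = 18*178 = 3204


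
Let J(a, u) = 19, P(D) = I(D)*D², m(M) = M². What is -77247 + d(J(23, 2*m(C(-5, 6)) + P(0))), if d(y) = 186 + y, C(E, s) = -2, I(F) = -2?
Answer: -77042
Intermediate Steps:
P(D) = -2*D²
-77247 + d(J(23, 2*m(C(-5, 6)) + P(0))) = -77247 + (186 + 19) = -77247 + 205 = -77042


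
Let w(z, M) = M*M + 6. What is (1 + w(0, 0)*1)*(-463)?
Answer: -3241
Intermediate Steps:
w(z, M) = 6 + M² (w(z, M) = M² + 6 = 6 + M²)
(1 + w(0, 0)*1)*(-463) = (1 + (6 + 0²)*1)*(-463) = (1 + (6 + 0)*1)*(-463) = (1 + 6*1)*(-463) = (1 + 6)*(-463) = 7*(-463) = -3241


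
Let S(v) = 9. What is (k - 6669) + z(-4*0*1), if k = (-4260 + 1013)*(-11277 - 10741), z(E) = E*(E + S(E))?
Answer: 71485777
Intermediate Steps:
z(E) = E*(9 + E) (z(E) = E*(E + 9) = E*(9 + E))
k = 71492446 (k = -3247*(-22018) = 71492446)
(k - 6669) + z(-4*0*1) = (71492446 - 6669) + (-4*0*1)*(9 - 4*0*1) = 71485777 + (0*1)*(9 + 0*1) = 71485777 + 0*(9 + 0) = 71485777 + 0*9 = 71485777 + 0 = 71485777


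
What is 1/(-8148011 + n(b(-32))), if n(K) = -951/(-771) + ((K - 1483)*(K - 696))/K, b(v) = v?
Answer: -1028/8411585345 ≈ -1.2221e-7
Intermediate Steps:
n(K) = 317/257 + (-1483 + K)*(-696 + K)/K (n(K) = -951*(-1/771) + ((-1483 + K)*(-696 + K))/K = 317/257 + (-1483 + K)*(-696 + K)/K)
1/(-8148011 + n(b(-32))) = 1/(-8148011 + (-559686/257 - 32 + 1032168/(-32))) = 1/(-8148011 + (-559686/257 - 32 + 1032168*(-1/32))) = 1/(-8148011 + (-559686/257 - 32 - 129021/4)) = 1/(-8148011 - 35430037/1028) = 1/(-8411585345/1028) = -1028/8411585345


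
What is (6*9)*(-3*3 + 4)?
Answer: -270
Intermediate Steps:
(6*9)*(-3*3 + 4) = 54*(-9 + 4) = 54*(-5) = -270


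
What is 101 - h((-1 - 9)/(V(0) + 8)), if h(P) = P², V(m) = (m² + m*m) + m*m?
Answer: 1591/16 ≈ 99.438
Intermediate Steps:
V(m) = 3*m² (V(m) = (m² + m²) + m² = 2*m² + m² = 3*m²)
101 - h((-1 - 9)/(V(0) + 8)) = 101 - ((-1 - 9)/(3*0² + 8))² = 101 - (-10/(3*0 + 8))² = 101 - (-10/(0 + 8))² = 101 - (-10/8)² = 101 - (-10*⅛)² = 101 - (-5/4)² = 101 - 1*25/16 = 101 - 25/16 = 1591/16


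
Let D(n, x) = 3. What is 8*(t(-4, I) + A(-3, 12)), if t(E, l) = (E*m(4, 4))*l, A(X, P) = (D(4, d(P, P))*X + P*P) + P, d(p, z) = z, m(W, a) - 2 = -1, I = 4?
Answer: 1048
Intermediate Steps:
m(W, a) = 1 (m(W, a) = 2 - 1 = 1)
A(X, P) = P + P² + 3*X (A(X, P) = (3*X + P*P) + P = (3*X + P²) + P = (P² + 3*X) + P = P + P² + 3*X)
t(E, l) = E*l (t(E, l) = (E*1)*l = E*l)
8*(t(-4, I) + A(-3, 12)) = 8*(-4*4 + (12 + 12² + 3*(-3))) = 8*(-16 + (12 + 144 - 9)) = 8*(-16 + 147) = 8*131 = 1048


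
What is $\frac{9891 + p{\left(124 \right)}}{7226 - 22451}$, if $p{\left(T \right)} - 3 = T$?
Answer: $- \frac{10018}{15225} \approx -0.658$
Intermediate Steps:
$p{\left(T \right)} = 3 + T$
$\frac{9891 + p{\left(124 \right)}}{7226 - 22451} = \frac{9891 + \left(3 + 124\right)}{7226 - 22451} = \frac{9891 + 127}{-15225} = 10018 \left(- \frac{1}{15225}\right) = - \frac{10018}{15225}$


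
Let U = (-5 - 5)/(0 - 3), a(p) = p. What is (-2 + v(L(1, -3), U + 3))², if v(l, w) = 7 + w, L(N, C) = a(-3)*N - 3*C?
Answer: 1156/9 ≈ 128.44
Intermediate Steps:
U = 10/3 (U = -10/(-3) = -10*(-⅓) = 10/3 ≈ 3.3333)
L(N, C) = -3*C - 3*N (L(N, C) = -3*N - 3*C = -3*C - 3*N)
(-2 + v(L(1, -3), U + 3))² = (-2 + (7 + (10/3 + 3)))² = (-2 + (7 + 19/3))² = (-2 + 40/3)² = (34/3)² = 1156/9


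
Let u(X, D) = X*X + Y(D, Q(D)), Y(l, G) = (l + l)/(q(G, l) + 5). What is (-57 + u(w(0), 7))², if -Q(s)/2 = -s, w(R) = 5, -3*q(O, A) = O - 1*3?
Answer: 1849/4 ≈ 462.25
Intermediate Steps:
q(O, A) = 1 - O/3 (q(O, A) = -(O - 1*3)/3 = -(O - 3)/3 = -(-3 + O)/3 = 1 - O/3)
Q(s) = 2*s (Q(s) = -(-2)*s = 2*s)
Y(l, G) = 2*l/(6 - G/3) (Y(l, G) = (l + l)/((1 - G/3) + 5) = (2*l)/(6 - G/3) = 2*l/(6 - G/3))
u(X, D) = X² - 6*D/(-18 + 2*D) (u(X, D) = X*X - 6*D/(-18 + 2*D) = X² - 6*D/(-18 + 2*D))
(-57 + u(w(0), 7))² = (-57 + (-3*7 + 5²*(-9 + 7))/(-9 + 7))² = (-57 + (-21 + 25*(-2))/(-2))² = (-57 - (-21 - 50)/2)² = (-57 - ½*(-71))² = (-57 + 71/2)² = (-43/2)² = 1849/4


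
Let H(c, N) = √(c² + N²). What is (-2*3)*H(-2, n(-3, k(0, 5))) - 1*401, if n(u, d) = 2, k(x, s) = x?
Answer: -401 - 12*√2 ≈ -417.97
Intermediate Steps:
H(c, N) = √(N² + c²)
(-2*3)*H(-2, n(-3, k(0, 5))) - 1*401 = (-2*3)*√(2² + (-2)²) - 1*401 = -6*√(4 + 4) - 401 = -12*√2 - 401 = -401 - 12*√2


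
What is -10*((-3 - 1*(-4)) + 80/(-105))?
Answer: -50/21 ≈ -2.3810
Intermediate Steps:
-10*((-3 - 1*(-4)) + 80/(-105)) = -10*((-3 + 4) + 80*(-1/105)) = -10*(1 - 16/21) = -10*5/21 = -50/21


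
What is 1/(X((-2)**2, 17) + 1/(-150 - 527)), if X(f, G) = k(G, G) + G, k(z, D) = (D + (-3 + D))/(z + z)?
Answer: 23018/412259 ≈ 0.055834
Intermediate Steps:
k(z, D) = (-3 + 2*D)/(2*z) (k(z, D) = (-3 + 2*D)/((2*z)) = (-3 + 2*D)*(1/(2*z)) = (-3 + 2*D)/(2*z))
X(f, G) = G + (-3/2 + G)/G (X(f, G) = (-3/2 + G)/G + G = G + (-3/2 + G)/G)
1/(X((-2)**2, 17) + 1/(-150 - 527)) = 1/((1 + 17 - 3/2/17) + 1/(-150 - 527)) = 1/((1 + 17 - 3/2*1/17) + 1/(-677)) = 1/((1 + 17 - 3/34) - 1/677) = 1/(609/34 - 1/677) = 1/(412259/23018) = 23018/412259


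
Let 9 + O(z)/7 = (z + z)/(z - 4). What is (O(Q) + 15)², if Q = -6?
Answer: 39204/25 ≈ 1568.2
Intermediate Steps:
O(z) = -63 + 14*z/(-4 + z) (O(z) = -63 + 7*((z + z)/(z - 4)) = -63 + 7*((2*z)/(-4 + z)) = -63 + 7*(2*z/(-4 + z)) = -63 + 14*z/(-4 + z))
(O(Q) + 15)² = (7*(36 - 7*(-6))/(-4 - 6) + 15)² = (7*(36 + 42)/(-10) + 15)² = (7*(-⅒)*78 + 15)² = (-273/5 + 15)² = (-198/5)² = 39204/25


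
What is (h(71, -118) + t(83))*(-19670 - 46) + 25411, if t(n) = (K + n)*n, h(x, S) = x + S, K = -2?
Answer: -131598605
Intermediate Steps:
h(x, S) = S + x
t(n) = n*(-2 + n) (t(n) = (-2 + n)*n = n*(-2 + n))
(h(71, -118) + t(83))*(-19670 - 46) + 25411 = ((-118 + 71) + 83*(-2 + 83))*(-19670 - 46) + 25411 = (-47 + 83*81)*(-19716) + 25411 = (-47 + 6723)*(-19716) + 25411 = 6676*(-19716) + 25411 = -131624016 + 25411 = -131598605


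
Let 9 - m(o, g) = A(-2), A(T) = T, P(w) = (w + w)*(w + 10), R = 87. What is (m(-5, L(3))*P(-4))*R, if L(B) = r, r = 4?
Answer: -45936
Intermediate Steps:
L(B) = 4
P(w) = 2*w*(10 + w) (P(w) = (2*w)*(10 + w) = 2*w*(10 + w))
m(o, g) = 11 (m(o, g) = 9 - 1*(-2) = 9 + 2 = 11)
(m(-5, L(3))*P(-4))*R = (11*(2*(-4)*(10 - 4)))*87 = (11*(2*(-4)*6))*87 = (11*(-48))*87 = -528*87 = -45936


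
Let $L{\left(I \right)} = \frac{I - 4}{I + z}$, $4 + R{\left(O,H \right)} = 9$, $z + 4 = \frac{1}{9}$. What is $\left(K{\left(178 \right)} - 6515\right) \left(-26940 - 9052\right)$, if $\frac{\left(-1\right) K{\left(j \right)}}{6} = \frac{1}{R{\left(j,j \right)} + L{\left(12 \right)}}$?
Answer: $\frac{102486968056}{437} \approx 2.3452 \cdot 10^{8}$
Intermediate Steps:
$z = - \frac{35}{9}$ ($z = -4 + \frac{1}{9} = - \frac{35}{9} \approx -3.8889$)
$R{\left(O,H \right)} = 5$ ($R{\left(O,H \right)} = -4 + 9 = 5$)
$L{\left(I \right)} = \frac{-4 + I}{- \frac{35}{9} + I}$ ($L{\left(I \right)} = \frac{I - 4}{I - \frac{35}{9}} = \frac{-4 + I}{- \frac{35}{9} + I}$)
$K{\left(j \right)} = - \frac{438}{437}$ ($K{\left(j \right)} = - \frac{6}{5 + \frac{9 \left(-4 + 12\right)}{-35 + 9 \cdot 12}} = - \frac{6}{5 + 9 \frac{1}{-35 + 108} \cdot 8} = - \frac{6}{5 + 9 \cdot \frac{1}{73} \cdot 8} = - \frac{6}{5 + \frac{72}{73}} = - \frac{6}{\frac{437}{73}} = \left(-6\right) \frac{73}{437} = - \frac{438}{437}$)
$\left(K{\left(178 \right)} - 6515\right) \left(-26940 - 9052\right) = \left(- \frac{438}{437} - 6515\right) \left(-26940 - 9052\right) = \left(- \frac{2847493}{437}\right) \left(-35992\right) = \frac{102486968056}{437}$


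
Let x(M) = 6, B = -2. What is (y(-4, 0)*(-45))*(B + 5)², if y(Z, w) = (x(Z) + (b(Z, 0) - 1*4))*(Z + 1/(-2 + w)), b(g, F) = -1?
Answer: 3645/2 ≈ 1822.5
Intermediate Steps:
y(Z, w) = Z + 1/(-2 + w) (y(Z, w) = (6 + (-1 - 1*4))*(Z + 1/(-2 + w)) = (6 + (-1 - 4))*(Z + 1/(-2 + w)) = (6 - 5)*(Z + 1/(-2 + w)) = 1*(Z + 1/(-2 + w)) = Z + 1/(-2 + w))
(y(-4, 0)*(-45))*(B + 5)² = (((1 - 2*(-4) - 4*0)/(-2 + 0))*(-45))*(-2 + 5)² = (((1 + 8 + 0)/(-2))*(-45))*3² = (-½*9*(-45))*9 = -9/2*(-45)*9 = (405/2)*9 = 3645/2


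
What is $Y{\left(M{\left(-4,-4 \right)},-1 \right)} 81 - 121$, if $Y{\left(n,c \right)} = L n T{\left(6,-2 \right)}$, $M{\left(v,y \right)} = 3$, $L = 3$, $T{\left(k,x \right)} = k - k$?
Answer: $-121$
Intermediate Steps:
$T{\left(k,x \right)} = 0$
$Y{\left(n,c \right)} = 0$ ($Y{\left(n,c \right)} = 3 n 0 = 0$)
$Y{\left(M{\left(-4,-4 \right)},-1 \right)} 81 - 121 = 0 \cdot 81 - 121 = 0 - 121 = -121$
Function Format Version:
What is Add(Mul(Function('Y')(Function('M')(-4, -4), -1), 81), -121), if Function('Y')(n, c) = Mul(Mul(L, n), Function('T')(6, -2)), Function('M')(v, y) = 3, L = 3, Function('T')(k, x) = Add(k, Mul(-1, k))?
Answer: -121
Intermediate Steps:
Function('T')(k, x) = 0
Function('Y')(n, c) = 0 (Function('Y')(n, c) = Mul(Mul(3, n), 0) = 0)
Add(Mul(Function('Y')(Function('M')(-4, -4), -1), 81), -121) = Add(Mul(0, 81), -121) = Add(0, -121) = -121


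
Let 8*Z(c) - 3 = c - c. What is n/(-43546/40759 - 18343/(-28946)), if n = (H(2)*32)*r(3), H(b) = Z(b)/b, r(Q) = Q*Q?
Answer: -63709740756/512840179 ≈ -124.23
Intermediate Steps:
Z(c) = 3/8 (Z(c) = 3/8 + (c - c)/8 = 3/8 + (1/8)*0 = 3/8 + 0 = 3/8)
r(Q) = Q**2
H(b) = 3/(8*b)
n = 54 (n = (((3/8)/2)*32)*3**2 = (((3/8)*(1/2))*32)*9 = ((3/16)*32)*9 = 6*9 = 54)
n/(-43546/40759 - 18343/(-28946)) = 54/(-43546/40759 - 18343/(-28946)) = 54/(-43546*1/40759 - 18343*(-1/28946)) = 54/(-43546/40759 + 18343/28946) = 54/(-512840179/1179810014) = 54*(-1179810014/512840179) = -63709740756/512840179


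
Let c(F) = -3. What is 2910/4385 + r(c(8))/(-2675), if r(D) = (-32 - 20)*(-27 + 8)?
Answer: 690374/2345975 ≈ 0.29428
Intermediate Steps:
r(D) = 988 (r(D) = -52*(-19) = 988)
2910/4385 + r(c(8))/(-2675) = 2910/4385 + 988/(-2675) = 2910*(1/4385) + 988*(-1/2675) = 582/877 - 988/2675 = 690374/2345975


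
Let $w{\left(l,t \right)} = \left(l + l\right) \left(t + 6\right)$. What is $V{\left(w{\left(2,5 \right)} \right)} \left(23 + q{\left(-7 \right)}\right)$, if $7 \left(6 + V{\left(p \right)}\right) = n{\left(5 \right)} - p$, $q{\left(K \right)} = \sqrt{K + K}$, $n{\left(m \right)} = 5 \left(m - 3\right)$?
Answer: $- \frac{1748}{7} - \frac{76 i \sqrt{14}}{7} \approx -249.71 - 40.624 i$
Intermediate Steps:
$n{\left(m \right)} = -15 + 5 m$ ($n{\left(m \right)} = 5 \left(-3 + m\right) = -15 + 5 m$)
$q{\left(K \right)} = \sqrt{2} \sqrt{K}$ ($q{\left(K \right)} = \sqrt{2 K} = \sqrt{2} \sqrt{K}$)
$w{\left(l,t \right)} = 2 l \left(6 + t\right)$
$V{\left(p \right)} = - \frac{32}{7} - \frac{p}{7}$ ($V{\left(p \right)} = -6 + \frac{\left(-15 + 5 \cdot 5\right) - p}{7} = -6 + \frac{\left(-15 + 25\right) - p}{7} = -6 + \frac{10 - p}{7} = -6 - \left(- \frac{10}{7} + \frac{p}{7}\right) = - \frac{32}{7} - \frac{p}{7}$)
$V{\left(w{\left(2,5 \right)} \right)} \left(23 + q{\left(-7 \right)}\right) = \left(- \frac{32}{7} - \frac{2 \cdot 2 \left(6 + 5\right)}{7}\right) \left(23 + \sqrt{2} \sqrt{-7}\right) = \left(- \frac{32}{7} - \frac{2 \cdot 2 \cdot 11}{7}\right) \left(23 + \sqrt{2} i \sqrt{7}\right) = \left(- \frac{32}{7} - \frac{44}{7}\right) \left(23 + i \sqrt{14}\right) = - \frac{76 \left(23 + i \sqrt{14}\right)}{7} = - \frac{1748}{7} - \frac{76 i \sqrt{14}}{7}$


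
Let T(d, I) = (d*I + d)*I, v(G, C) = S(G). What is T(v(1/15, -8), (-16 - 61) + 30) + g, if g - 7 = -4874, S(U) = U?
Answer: -70843/15 ≈ -4722.9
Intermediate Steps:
g = -4867 (g = 7 - 4874 = -4867)
v(G, C) = G
T(d, I) = I*(d + I*d) (T(d, I) = (I*d + d)*I = (d + I*d)*I = I*(d + I*d))
T(v(1/15, -8), (-16 - 61) + 30) + g = ((-16 - 61) + 30)*(1 + ((-16 - 61) + 30))/15 - 4867 = (-77 + 30)*(1/15)*(1 + (-77 + 30)) - 4867 = -47*1/15*(1 - 47) - 4867 = -47*1/15*(-46) - 4867 = 2162/15 - 4867 = -70843/15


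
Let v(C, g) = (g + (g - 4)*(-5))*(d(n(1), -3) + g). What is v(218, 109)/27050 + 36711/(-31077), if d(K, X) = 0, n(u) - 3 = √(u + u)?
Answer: -133454891/46701825 ≈ -2.8576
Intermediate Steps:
n(u) = 3 + √2*√u (n(u) = 3 + √(u + u) = 3 + √(2*u) = 3 + √2*√u)
v(C, g) = g*(20 - 4*g) (v(C, g) = (g + (g - 4)*(-5))*(0 + g) = (g + (-4 + g)*(-5))*g = (g + (20 - 5*g))*g = (20 - 4*g)*g = g*(20 - 4*g))
v(218, 109)/27050 + 36711/(-31077) = (4*109*(5 - 1*109))/27050 + 36711/(-31077) = (4*109*(5 - 109))*(1/27050) + 36711*(-1/31077) = (4*109*(-104))*(1/27050) - 4079/3453 = -45344*1/27050 - 4079/3453 = -22672/13525 - 4079/3453 = -133454891/46701825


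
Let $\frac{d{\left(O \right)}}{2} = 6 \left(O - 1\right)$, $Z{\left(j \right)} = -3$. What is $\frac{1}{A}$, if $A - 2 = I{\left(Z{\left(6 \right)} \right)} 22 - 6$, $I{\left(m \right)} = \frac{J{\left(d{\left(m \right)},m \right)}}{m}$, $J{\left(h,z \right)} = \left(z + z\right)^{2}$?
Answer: $- \frac{1}{268} \approx -0.0037313$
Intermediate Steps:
$d{\left(O \right)} = -12 + 12 O$ ($d{\left(O \right)} = 2 \cdot 6 \left(O - 1\right) = 2 \cdot 6 \left(-1 + O\right) = 2 \left(-6 + 6 O\right) = -12 + 12 O$)
$J{\left(h,z \right)} = 4 z^{2}$ ($J{\left(h,z \right)} = \left(2 z\right)^{2} = 4 z^{2}$)
$I{\left(m \right)} = 4 m$ ($I{\left(m \right)} = \frac{4 m^{2}}{m} = 4 m$)
$A = -268$ ($A = 2 + \left(4 \left(-3\right) 22 - 6\right) = 2 - 270 = -268$)
$\frac{1}{A} = \frac{1}{-268} = - \frac{1}{268}$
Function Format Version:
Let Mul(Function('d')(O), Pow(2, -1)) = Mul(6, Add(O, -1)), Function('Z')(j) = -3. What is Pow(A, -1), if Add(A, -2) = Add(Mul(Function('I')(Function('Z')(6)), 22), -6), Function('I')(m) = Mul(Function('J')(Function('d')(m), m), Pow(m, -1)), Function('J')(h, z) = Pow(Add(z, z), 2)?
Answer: Rational(-1, 268) ≈ -0.0037313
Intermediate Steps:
Function('d')(O) = Add(-12, Mul(12, O)) (Function('d')(O) = Mul(2, Mul(6, Add(O, -1))) = Mul(2, Mul(6, Add(-1, O))) = Mul(2, Add(-6, Mul(6, O))) = Add(-12, Mul(12, O)))
Function('J')(h, z) = Mul(4, Pow(z, 2)) (Function('J')(h, z) = Pow(Mul(2, z), 2) = Mul(4, Pow(z, 2)))
Function('I')(m) = Mul(4, m) (Function('I')(m) = Mul(Mul(4, Pow(m, 2)), Pow(m, -1)) = Mul(4, m))
A = -268 (A = Add(2, Add(Mul(Mul(4, -3), 22), -6)) = Add(2, Add(Mul(-12, 22), -6)) = Add(2, Add(-264, -6)) = Add(2, -270) = -268)
Pow(A, -1) = Pow(-268, -1) = Rational(-1, 268)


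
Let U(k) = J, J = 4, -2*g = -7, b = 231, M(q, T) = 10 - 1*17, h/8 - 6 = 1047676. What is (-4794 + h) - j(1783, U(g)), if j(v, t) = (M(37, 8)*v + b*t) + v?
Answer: 8386436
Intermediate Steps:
h = 8381456 (h = 48 + 8*1047676 = 48 + 8381408 = 8381456)
M(q, T) = -7 (M(q, T) = 10 - 17 = -7)
g = 7/2 (g = -½*(-7) = 7/2 ≈ 3.5000)
U(k) = 4
j(v, t) = -6*v + 231*t (j(v, t) = (-7*v + 231*t) + v = -6*v + 231*t)
(-4794 + h) - j(1783, U(g)) = (-4794 + 8381456) - (-6*1783 + 231*4) = 8376662 - (-10698 + 924) = 8376662 - 1*(-9774) = 8376662 + 9774 = 8386436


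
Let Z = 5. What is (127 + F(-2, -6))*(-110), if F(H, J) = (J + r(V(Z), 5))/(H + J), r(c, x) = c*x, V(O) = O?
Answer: -54835/4 ≈ -13709.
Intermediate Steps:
F(H, J) = (25 + J)/(H + J) (F(H, J) = (J + 5*5)/(H + J) = (J + 25)/(H + J) = (25 + J)/(H + J))
(127 + F(-2, -6))*(-110) = (127 + (25 - 6)/(-2 - 6))*(-110) = (127 + 19/(-8))*(-110) = (127 - ⅛*19)*(-110) = (127 - 19/8)*(-110) = (997/8)*(-110) = -54835/4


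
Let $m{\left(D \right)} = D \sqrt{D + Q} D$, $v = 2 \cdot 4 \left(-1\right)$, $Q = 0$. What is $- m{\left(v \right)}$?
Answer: $- 128 i \sqrt{2} \approx - 181.02 i$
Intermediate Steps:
$v = -8$ ($v = 8 \left(-1\right) = -8$)
$m{\left(D \right)} = D^{\frac{5}{2}}$ ($m{\left(D \right)} = D \sqrt{D + 0} D = D \sqrt{D} D = D^{\frac{3}{2}} D = D^{\frac{5}{2}}$)
$- m{\left(v \right)} = - \left(-8\right)^{\frac{5}{2}} = - 128 i \sqrt{2}$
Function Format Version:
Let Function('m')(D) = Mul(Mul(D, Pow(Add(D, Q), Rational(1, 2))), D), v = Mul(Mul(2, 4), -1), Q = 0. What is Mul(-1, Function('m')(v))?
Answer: Mul(-128, I, Pow(2, Rational(1, 2))) ≈ Mul(-181.02, I)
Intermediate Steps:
v = -8 (v = Mul(8, -1) = -8)
Function('m')(D) = Pow(D, Rational(5, 2)) (Function('m')(D) = Mul(Mul(D, Pow(Add(D, 0), Rational(1, 2))), D) = Mul(Mul(D, Pow(D, Rational(1, 2))), D) = Mul(Pow(D, Rational(3, 2)), D) = Pow(D, Rational(5, 2)))
Mul(-1, Function('m')(v)) = Mul(-1, Pow(-8, Rational(5, 2))) = Mul(-1, Mul(128, I, Pow(2, Rational(1, 2)))) = Mul(-128, I, Pow(2, Rational(1, 2)))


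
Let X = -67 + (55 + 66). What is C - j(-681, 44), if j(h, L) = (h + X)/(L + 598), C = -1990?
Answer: -425651/214 ≈ -1989.0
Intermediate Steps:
X = 54 (X = -67 + 121 = 54)
j(h, L) = (54 + h)/(598 + L) (j(h, L) = (h + 54)/(L + 598) = (54 + h)/(598 + L))
C - j(-681, 44) = -1990 - (54 - 681)/(598 + 44) = -1990 - (-627)/642 = -1990 - 1*(-209/214) = -1990 + 209/214 = -425651/214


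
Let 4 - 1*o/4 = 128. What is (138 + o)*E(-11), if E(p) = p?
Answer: 3938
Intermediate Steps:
o = -496 (o = 16 - 4*128 = 16 - 512 = -496)
(138 + o)*E(-11) = (138 - 496)*(-11) = -358*(-11) = 3938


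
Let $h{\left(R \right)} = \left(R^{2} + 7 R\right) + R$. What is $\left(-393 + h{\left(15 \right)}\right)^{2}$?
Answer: $2304$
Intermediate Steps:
$h{\left(R \right)} = R^{2} + 8 R$
$\left(-393 + h{\left(15 \right)}\right)^{2} = \left(-393 + 15 \left(8 + 15\right)\right)^{2} = \left(-393 + 15 \cdot 23\right)^{2} = \left(-393 + 345\right)^{2} = \left(-48\right)^{2} = 2304$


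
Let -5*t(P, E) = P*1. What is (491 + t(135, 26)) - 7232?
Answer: -6768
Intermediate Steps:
t(P, E) = -P/5
(491 + t(135, 26)) - 7232 = (491 - ⅕*135) - 7232 = (491 - 27) - 7232 = 464 - 7232 = -6768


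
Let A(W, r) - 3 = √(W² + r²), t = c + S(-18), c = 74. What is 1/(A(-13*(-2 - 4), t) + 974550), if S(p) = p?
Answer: 974553/949753540589 - 2*√2305/949753540589 ≈ 1.0260e-6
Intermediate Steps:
t = 56 (t = 74 - 18 = 56)
A(W, r) = 3 + √(W² + r²)
1/(A(-13*(-2 - 4), t) + 974550) = 1/((3 + √((-13*(-2 - 4))² + 56²)) + 974550) = 1/((3 + √((-13*(-6))² + 3136)) + 974550) = 1/((3 + √(78² + 3136)) + 974550) = 1/((3 + √(6084 + 3136)) + 974550) = 1/((3 + √9220) + 974550) = 1/((3 + 2*√2305) + 974550) = 1/(974553 + 2*√2305)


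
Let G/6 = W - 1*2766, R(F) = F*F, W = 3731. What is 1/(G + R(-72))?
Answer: 1/10974 ≈ 9.1124e-5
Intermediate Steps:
R(F) = F²
G = 5790 (G = 6*(3731 - 1*2766) = 6*(3731 - 2766) = 6*965 = 5790)
1/(G + R(-72)) = 1/(5790 + (-72)²) = 1/(5790 + 5184) = 1/10974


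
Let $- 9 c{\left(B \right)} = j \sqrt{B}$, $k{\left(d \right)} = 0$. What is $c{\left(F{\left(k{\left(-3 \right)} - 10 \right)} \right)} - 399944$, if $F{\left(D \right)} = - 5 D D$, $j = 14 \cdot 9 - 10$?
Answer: $-399944 - \frac{1160 i \sqrt{5}}{9} \approx -3.9994 \cdot 10^{5} - 288.2 i$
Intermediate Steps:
$j = 116$ ($j = 126 - 10 = 116$)
$F{\left(D \right)} = - 5 D^{2}$
$c{\left(B \right)} = - \frac{116 \sqrt{B}}{9}$
$c{\left(F{\left(k{\left(-3 \right)} - 10 \right)} \right)} - 399944 = - \frac{116 \sqrt{- 5 \left(0 - 10\right)^{2}}}{9} - 399944 = - \frac{116 \sqrt{- 5 \left(-10\right)^{2}}}{9} - 399944 = - \frac{116 \sqrt{\left(-5\right) 100}}{9} - 399944 = - \frac{116 \sqrt{-500}}{9} - 399944 = - \frac{116 \cdot 10 i \sqrt{5}}{9} - 399944 = - \frac{1160 i \sqrt{5}}{9} - 399944 = -399944 - \frac{1160 i \sqrt{5}}{9}$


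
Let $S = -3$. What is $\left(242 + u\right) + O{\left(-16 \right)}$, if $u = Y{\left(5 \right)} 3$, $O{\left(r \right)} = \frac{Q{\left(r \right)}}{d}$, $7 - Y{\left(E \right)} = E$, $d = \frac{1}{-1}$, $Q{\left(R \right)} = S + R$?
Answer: $267$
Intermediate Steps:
$Q{\left(R \right)} = -3 + R$
$d = -1$
$Y{\left(E \right)} = 7 - E$
$O{\left(r \right)} = 3 - r$ ($O{\left(r \right)} = \frac{-3 + r}{-1} = \left(-3 + r\right) \left(-1\right) = 3 - r$)
$u = 6$ ($u = \left(7 - 5\right) 3 = 2 \cdot 3 = 6$)
$\left(242 + u\right) + O{\left(-16 \right)} = \left(242 + 6\right) + \left(3 - -16\right) = 248 + \left(3 + 16\right) = 248 + 19 = 267$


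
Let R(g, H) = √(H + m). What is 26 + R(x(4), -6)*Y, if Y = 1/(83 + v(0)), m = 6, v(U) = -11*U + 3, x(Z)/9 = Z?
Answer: 26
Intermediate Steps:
x(Z) = 9*Z
v(U) = 3 - 11*U
Y = 1/86 (Y = 1/(83 + (3 - 11*0)) = 1/(83 + (3 + 0)) = 1/(83 + 3) = 1/86 ≈ 0.011628)
R(g, H) = √(6 + H) (R(g, H) = √(H + 6) = √(6 + H))
26 + R(x(4), -6)*Y = 26 + √(6 - 6)*(1/86) = 26 + √0*(1/86) = 26 + 0*(1/86) = 26 + 0 = 26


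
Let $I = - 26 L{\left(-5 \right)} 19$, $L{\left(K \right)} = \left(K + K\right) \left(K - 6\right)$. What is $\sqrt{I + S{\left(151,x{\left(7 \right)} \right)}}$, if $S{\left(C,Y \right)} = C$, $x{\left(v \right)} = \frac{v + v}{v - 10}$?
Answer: $9 i \sqrt{669} \approx 232.79 i$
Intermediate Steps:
$x{\left(v \right)} = \frac{2 v}{-10 + v}$
$L{\left(K \right)} = 2 K \left(-6 + K\right)$
$I = -54340$ ($I = - 26 \cdot 2 \left(-5\right) \left(-6 - 5\right) 19 = - 26 \cdot 2 \left(-5\right) \left(-11\right) 19 = \left(-26\right) 110 \cdot 19 = \left(-2860\right) 19 = -54340$)
$\sqrt{I + S{\left(151,x{\left(7 \right)} \right)}} = \sqrt{-54340 + 151} = \sqrt{-54189} = 9 i \sqrt{669}$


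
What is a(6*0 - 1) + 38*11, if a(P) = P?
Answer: 417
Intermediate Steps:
a(6*0 - 1) + 38*11 = (6*0 - 1) + 38*11 = (0 - 1) + 418 = -1 + 418 = 417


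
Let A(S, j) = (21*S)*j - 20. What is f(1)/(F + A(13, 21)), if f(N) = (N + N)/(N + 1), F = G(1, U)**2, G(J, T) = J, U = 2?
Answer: 1/5714 ≈ 0.00017501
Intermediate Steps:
A(S, j) = -20 + 21*S*j (A(S, j) = 21*S*j - 20 = -20 + 21*S*j)
F = 1 (F = 1**2 = 1)
f(N) = 2*N/(1 + N) (f(N) = (2*N)/(1 + N) = 2*N/(1 + N))
f(1)/(F + A(13, 21)) = (2*1/(1 + 1))/(1 + (-20 + 21*13*21)) = (2*1/2)/(1 + (-20 + 5733)) = (2*1*(1/2))/(1 + 5713) = 1/5714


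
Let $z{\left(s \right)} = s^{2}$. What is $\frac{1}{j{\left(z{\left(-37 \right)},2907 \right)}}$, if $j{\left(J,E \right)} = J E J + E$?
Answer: $\frac{1}{5448188934} \approx 1.8355 \cdot 10^{-10}$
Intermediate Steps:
$j{\left(J,E \right)} = E + E J^{2}$ ($j{\left(J,E \right)} = E J^{2} + E = E + E J^{2}$)
$\frac{1}{j{\left(z{\left(-37 \right)},2907 \right)}} = \frac{1}{2907 \left(1 + \left(\left(-37\right)^{2}\right)^{2}\right)} = \frac{1}{2907 \left(1 + 1369^{2}\right)} = \frac{1}{2907 \left(1 + 1874161\right)} = \frac{1}{2907 \cdot 1874162} = \frac{1}{5448188934}$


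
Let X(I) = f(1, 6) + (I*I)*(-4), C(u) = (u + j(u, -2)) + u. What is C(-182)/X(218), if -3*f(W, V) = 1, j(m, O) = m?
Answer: 1638/570289 ≈ 0.0028722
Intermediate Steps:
C(u) = 3*u (C(u) = (u + u) + u = 2*u + u = 3*u)
f(W, V) = -1/3 (f(W, V) = -1/3*1 = -1/3)
X(I) = -1/3 - 4*I**2 (X(I) = -1/3 + (I*I)*(-4) = -1/3 + I**2*(-4) = -1/3 - 4*I**2)
C(-182)/X(218) = (3*(-182))/(-1/3 - 4*218**2) = -546/(-1/3 - 4*47524) = -546/(-1/3 - 190096) = -546/(-570289/3) = -546*(-3/570289) = 1638/570289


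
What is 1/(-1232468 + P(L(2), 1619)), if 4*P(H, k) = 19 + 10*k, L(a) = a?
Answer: -4/4913663 ≈ -8.1406e-7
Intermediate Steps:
P(H, k) = 19/4 + 5*k/2 (P(H, k) = (19 + 10*k)/4 = 19/4 + 5*k/2)
1/(-1232468 + P(L(2), 1619)) = 1/(-1232468 + (19/4 + (5/2)*1619)) = 1/(-1232468 + (19/4 + 8095/2)) = 1/(-1232468 + 16209/4) = 1/(-4913663/4) = -4/4913663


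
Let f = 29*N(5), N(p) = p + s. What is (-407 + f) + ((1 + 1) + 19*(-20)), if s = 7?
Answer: -437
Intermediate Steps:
N(p) = 7 + p (N(p) = p + 7 = 7 + p)
f = 348 (f = 29*(7 + 5) = 29*12 = 348)
(-407 + f) + ((1 + 1) + 19*(-20)) = (-407 + 348) + ((1 + 1) + 19*(-20)) = -59 + (2 - 380) = -59 - 378 = -437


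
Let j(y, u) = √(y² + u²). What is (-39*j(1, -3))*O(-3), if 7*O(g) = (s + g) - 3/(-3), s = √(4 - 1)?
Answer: 39*√10*(2 - √3)/7 ≈ 4.7208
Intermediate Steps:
s = √3 ≈ 1.7320
O(g) = ⅐ + g/7 + √3/7 (O(g) = ((√3 + g) - 3/(-3))/7 = ((g + √3) - 3*(-⅓))/7 = ((g + √3) + 1)/7 = (1 + g + √3)/7 = ⅐ + g/7 + √3/7)
j(y, u) = √(u² + y²)
(-39*j(1, -3))*O(-3) = (-39*√((-3)² + 1²))*(⅐ + (⅐)*(-3) + √3/7) = (-39*√(9 + 1))*(⅐ - 3/7 + √3/7) = (-39*√10)*(-2/7 + √3/7) = -39*√10*(-2/7 + √3/7)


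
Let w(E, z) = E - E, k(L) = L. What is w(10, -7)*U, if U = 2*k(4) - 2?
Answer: 0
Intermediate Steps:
w(E, z) = 0
U = 6 (U = 2*4 - 2 = 8 - 2 = 6)
w(10, -7)*U = 0*6 = 0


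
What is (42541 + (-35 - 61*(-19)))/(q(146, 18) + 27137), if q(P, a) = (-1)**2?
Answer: 14555/9046 ≈ 1.6090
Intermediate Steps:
q(P, a) = 1
(42541 + (-35 - 61*(-19)))/(q(146, 18) + 27137) = (42541 + (-35 - 61*(-19)))/(1 + 27137) = (42541 + (-35 + 1159))/27138 = (42541 + 1124)*(1/27138) = 43665*(1/27138) = 14555/9046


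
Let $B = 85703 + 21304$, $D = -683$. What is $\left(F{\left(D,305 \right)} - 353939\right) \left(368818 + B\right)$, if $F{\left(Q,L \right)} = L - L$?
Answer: $-168413024675$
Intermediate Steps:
$F{\left(Q,L \right)} = 0$
$B = 107007$
$\left(F{\left(D,305 \right)} - 353939\right) \left(368818 + B\right) = \left(0 - 353939\right) \left(368818 + 107007\right) = \left(-353939\right) 475825 = -168413024675$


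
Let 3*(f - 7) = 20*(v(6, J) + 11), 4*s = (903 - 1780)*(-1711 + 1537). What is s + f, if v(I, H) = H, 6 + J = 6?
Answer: 229379/6 ≈ 38230.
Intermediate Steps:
J = 0 (J = -6 + 6 = 0)
s = 76299/2 (s = ((903 - 1780)*(-1711 + 1537))/4 = (-877*(-174))/4 = (¼)*152598 = 76299/2 ≈ 38150.)
f = 241/3 (f = 7 + (20*(0 + 11))/3 = 7 + (20*11)/3 = 7 + (⅓)*220 = 7 + 220/3 = 241/3 ≈ 80.333)
s + f = 76299/2 + 241/3 = 229379/6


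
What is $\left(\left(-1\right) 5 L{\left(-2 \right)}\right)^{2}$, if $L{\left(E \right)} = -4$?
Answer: $400$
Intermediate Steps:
$\left(\left(-1\right) 5 L{\left(-2 \right)}\right)^{2} = \left(\left(-1\right) 5 \left(-4\right)\right)^{2} = \left(\left(-5\right) \left(-4\right)\right)^{2} = 20^{2} = 400$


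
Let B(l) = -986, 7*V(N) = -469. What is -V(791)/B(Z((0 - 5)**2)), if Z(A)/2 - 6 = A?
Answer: -67/986 ≈ -0.067951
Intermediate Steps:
V(N) = -67 (V(N) = (1/7)*(-469) = -67)
Z(A) = 12 + 2*A
-V(791)/B(Z((0 - 5)**2)) = -(-67)/(-986) = -(-67)*(-1)/986 = -1*67/986 = -67/986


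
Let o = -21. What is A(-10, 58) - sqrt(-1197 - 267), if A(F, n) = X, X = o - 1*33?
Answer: -54 - 2*I*sqrt(366) ≈ -54.0 - 38.262*I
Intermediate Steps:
X = -54 (X = -21 - 1*33 = -21 - 33 = -54)
A(F, n) = -54
A(-10, 58) - sqrt(-1197 - 267) = -54 - sqrt(-1197 - 267) = -54 - sqrt(-1464) = -54 - 2*I*sqrt(366)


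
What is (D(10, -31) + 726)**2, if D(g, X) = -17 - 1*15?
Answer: 481636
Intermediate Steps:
D(g, X) = -32 (D(g, X) = -17 - 15 = -32)
(D(10, -31) + 726)**2 = (-32 + 726)**2 = 694**2 = 481636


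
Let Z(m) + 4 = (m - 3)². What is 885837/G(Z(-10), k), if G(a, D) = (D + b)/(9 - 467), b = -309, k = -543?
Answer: 67618891/142 ≈ 4.7619e+5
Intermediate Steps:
Z(m) = -4 + (-3 + m)² (Z(m) = -4 + (m - 3)² = -4 + (-3 + m)²)
G(a, D) = 309/458 - D/458 (G(a, D) = (D - 309)/(9 - 467) = (-309 + D)/(-458) = (-309 + D)*(-1/458) = 309/458 - D/458)
885837/G(Z(-10), k) = 885837/(309/458 - 1/458*(-543)) = 885837/(309/458 + 543/458) = 885837/(426/229) = 885837*(229/426) = 67618891/142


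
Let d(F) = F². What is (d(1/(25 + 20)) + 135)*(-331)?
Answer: -90487456/2025 ≈ -44685.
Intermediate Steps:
(d(1/(25 + 20)) + 135)*(-331) = ((1/(25 + 20))² + 135)*(-331) = ((1/45)² + 135)*(-331) = (1/2025 + 135)*(-331) = (273376/2025)*(-331) = -90487456/2025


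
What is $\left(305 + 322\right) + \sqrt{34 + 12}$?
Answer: $627 + \sqrt{46} \approx 633.78$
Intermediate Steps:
$\left(305 + 322\right) + \sqrt{34 + 12} = 627 + \sqrt{46}$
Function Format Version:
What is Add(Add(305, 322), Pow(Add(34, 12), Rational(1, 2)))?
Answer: Add(627, Pow(46, Rational(1, 2))) ≈ 633.78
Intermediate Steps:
Add(Add(305, 322), Pow(Add(34, 12), Rational(1, 2))) = Add(627, Pow(46, Rational(1, 2)))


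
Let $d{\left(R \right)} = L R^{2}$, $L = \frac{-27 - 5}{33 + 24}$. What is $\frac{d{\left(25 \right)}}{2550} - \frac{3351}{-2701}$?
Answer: $\frac{8660957}{7851807} \approx 1.1031$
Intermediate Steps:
$L = - \frac{32}{57} \approx -0.5614$
$d{\left(R \right)} = - \frac{32 R^{2}}{57}$
$\frac{d{\left(25 \right)}}{2550} - \frac{3351}{-2701} = \frac{\left(- \frac{32}{57}\right) 25^{2}}{2550} - \frac{3351}{-2701} = \left(- \frac{32}{57}\right) 625 \cdot \frac{1}{2550} - - \frac{3351}{2701} = \left(- \frac{20000}{57}\right) \frac{1}{2550} + \frac{3351}{2701} = - \frac{400}{2907} + \frac{3351}{2701} = \frac{8660957}{7851807}$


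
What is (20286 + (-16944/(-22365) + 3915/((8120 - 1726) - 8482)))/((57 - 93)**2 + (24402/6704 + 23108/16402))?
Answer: 4157104755061381/266631862147455 ≈ 15.591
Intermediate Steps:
(20286 + (-16944/(-22365) + 3915/((8120 - 1726) - 8482)))/((57 - 93)**2 + (24402/6704 + 23108/16402)) = (20286 + (-16944*(-1/22365) + 3915/(6394 - 8482)))/((-36)**2 + (24402*(1/6704) + 23108*(1/16402))) = (20286 + (5648/7455 + 3915/(-2088)))/(1296 + (12201/3352 + 11554/8201)) = (20286 + (5648/7455 + 3915*(-1/2088)))/(1296 + 138789409/27489752) = (20286 + (5648/7455 - 15/8))/(35765508001/27489752) = (20286 - 66641/59640)*(27489752/35765508001) = (1209790399/59640)*(27489752/35765508001) = 4157104755061381/266631862147455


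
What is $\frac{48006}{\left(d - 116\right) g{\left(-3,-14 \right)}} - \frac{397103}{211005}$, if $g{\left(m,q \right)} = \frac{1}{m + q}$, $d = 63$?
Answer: $\frac{172180556051}{11183265} \approx 15396.0$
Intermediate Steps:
$\frac{48006}{\left(d - 116\right) g{\left(-3,-14 \right)}} - \frac{397103}{211005} = \frac{48006}{\left(63 - 116\right) \frac{1}{-3 - 14}} - \frac{397103}{211005} = \frac{48006}{\left(-53\right) \frac{1}{-17}} - \frac{397103}{211005} = \frac{48006}{\left(-53\right) \left(- \frac{1}{17}\right)} - \frac{397103}{211005} = \frac{48006}{\frac{53}{17}} - \frac{397103}{211005} = 48006 \cdot \frac{17}{53} - \frac{397103}{211005} = \frac{816102}{53} - \frac{397103}{211005} = \frac{172180556051}{11183265}$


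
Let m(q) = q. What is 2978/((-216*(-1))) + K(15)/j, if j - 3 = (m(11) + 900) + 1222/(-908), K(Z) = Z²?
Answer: 41866127/2983284 ≈ 14.034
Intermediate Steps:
j = 414345/454 (j = 3 + ((11 + 900) + 1222/(-908)) = 3 + (911 + 1222*(-1/908)) = 3 + (911 - 611/454) = 3 + 412983/454 = 414345/454 ≈ 912.65)
2978/((-216*(-1))) + K(15)/j = 2978/((-216*(-1))) + 15²/(414345/454) = 2978/((-108*(-2))) + 225*(454/414345) = 2978/216 + 6810/27623 = 2978*(1/216) + 6810/27623 = 1489/108 + 6810/27623 = 41866127/2983284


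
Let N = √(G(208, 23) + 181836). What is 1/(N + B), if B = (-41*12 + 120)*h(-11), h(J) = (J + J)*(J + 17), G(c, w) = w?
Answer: 49104/2411020957 - √181859/2411020957 ≈ 2.0190e-5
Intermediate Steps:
N = √181859 (N = √(23 + 181836) = √181859 ≈ 426.45)
h(J) = 2*J*(17 + J) (h(J) = (2*J)*(17 + J) = 2*J*(17 + J))
B = 49104 (B = (-41*12 + 120)*(2*(-11)*(17 - 11)) = (-492 + 120)*(2*(-11)*6) = -372*(-132) = 49104)
1/(N + B) = 1/(√181859 + 49104) = 1/(49104 + √181859)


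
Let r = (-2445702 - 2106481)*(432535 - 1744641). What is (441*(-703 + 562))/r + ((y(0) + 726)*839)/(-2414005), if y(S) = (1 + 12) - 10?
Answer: -3653239468767311043/14418723023271908990 ≈ -0.25337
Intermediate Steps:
y(S) = 3 (y(S) = 13 - 10 = 3)
r = 5972946627398 (r = -4552183*(-1312106) = 5972946627398)
(441*(-703 + 562))/r + ((y(0) + 726)*839)/(-2414005) = (441*(-703 + 562))/5972946627398 + ((3 + 726)*839)/(-2414005) = (441*(-141))*(1/5972946627398) + (729*839)*(-1/2414005) = -62181*1/5972946627398 + 611631*(-1/2414005) = -62181/5972946627398 - 611631/2414005 = -3653239468767311043/14418723023271908990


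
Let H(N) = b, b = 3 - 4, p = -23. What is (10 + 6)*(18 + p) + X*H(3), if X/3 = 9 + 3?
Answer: -116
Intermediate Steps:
X = 36 (X = 3*(9 + 3) = 3*12 = 36)
b = -1
H(N) = -1
(10 + 6)*(18 + p) + X*H(3) = (10 + 6)*(18 - 23) + 36*(-1) = 16*(-5) - 36 = -80 - 36 = -116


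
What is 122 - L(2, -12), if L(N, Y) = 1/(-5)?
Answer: 611/5 ≈ 122.20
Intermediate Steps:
L(N, Y) = -⅕
122 - L(2, -12) = 122 - 1*(-⅕) = 122 + ⅕ = 611/5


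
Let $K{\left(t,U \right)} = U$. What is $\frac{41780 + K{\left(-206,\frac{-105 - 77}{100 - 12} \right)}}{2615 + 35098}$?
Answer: $\frac{612743}{553124} \approx 1.1078$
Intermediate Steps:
$\frac{41780 + K{\left(-206,\frac{-105 - 77}{100 - 12} \right)}}{2615 + 35098} = \frac{41780 + \frac{-105 - 77}{100 - 12}}{2615 + 35098} = \frac{41780 - \frac{182}{88}}{37713} = \left(41780 - \frac{91}{44}\right) \frac{1}{37713} = \frac{1838229}{44} \cdot \frac{1}{37713} = \frac{612743}{553124}$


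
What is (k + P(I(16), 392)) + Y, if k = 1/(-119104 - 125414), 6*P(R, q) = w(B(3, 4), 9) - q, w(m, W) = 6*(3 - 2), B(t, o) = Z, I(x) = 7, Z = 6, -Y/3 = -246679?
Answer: 60312212169/81506 ≈ 7.3997e+5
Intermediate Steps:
Y = 740037 (Y = -3*(-246679) = 740037)
B(t, o) = 6
w(m, W) = 6 (w(m, W) = 6*1 = 6)
P(R, q) = 1 - q/6 (P(R, q) = (6 - q)/6 = 1 - q/6)
k = -1/244518 (k = 1/(-244518) = -1/244518 ≈ -4.0897e-6)
(k + P(I(16), 392)) + Y = (-1/244518 + (1 - ⅙*392)) + 740037 = (-1/244518 + (1 - 196/3)) + 740037 = (-1/244518 - 193/3) + 740037 = -5243553/81506 + 740037 = 60312212169/81506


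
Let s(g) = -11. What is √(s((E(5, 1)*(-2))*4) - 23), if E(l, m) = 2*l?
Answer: I*√34 ≈ 5.8309*I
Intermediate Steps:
√(s((E(5, 1)*(-2))*4) - 23) = √(-11 - 23) = √(-34) = I*√34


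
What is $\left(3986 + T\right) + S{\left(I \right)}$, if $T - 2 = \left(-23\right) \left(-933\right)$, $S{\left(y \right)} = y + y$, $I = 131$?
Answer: $25709$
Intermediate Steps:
$S{\left(y \right)} = 2 y$
$T = 21461$ ($T = 2 - -21459 = 2 + 21459 = 21461$)
$\left(3986 + T\right) + S{\left(I \right)} = \left(3986 + 21461\right) + 2 \cdot 131 = 25447 + 262 = 25709$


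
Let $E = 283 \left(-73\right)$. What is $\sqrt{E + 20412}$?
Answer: $i \sqrt{247} \approx 15.716 i$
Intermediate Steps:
$E = -20659$
$\sqrt{E + 20412} = \sqrt{-20659 + 20412} = \sqrt{-247} = i \sqrt{247}$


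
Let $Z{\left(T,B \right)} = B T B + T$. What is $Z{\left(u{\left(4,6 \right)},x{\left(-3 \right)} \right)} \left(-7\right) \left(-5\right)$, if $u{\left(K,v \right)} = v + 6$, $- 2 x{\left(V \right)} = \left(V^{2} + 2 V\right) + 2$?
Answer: $3045$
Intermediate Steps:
$x{\left(V \right)} = -1 - V - \frac{V^{2}}{2}$ ($x{\left(V \right)} = - \frac{\left(V^{2} + 2 V\right) + 2}{2} = - \frac{2 + V^{2} + 2 V}{2} = -1 - V - \frac{V^{2}}{2}$)
$u{\left(K,v \right)} = 6 + v$
$Z{\left(T,B \right)} = T + T B^{2}$ ($Z{\left(T,B \right)} = B B T + T = T B^{2} + T = T + T B^{2}$)
$Z{\left(u{\left(4,6 \right)},x{\left(-3 \right)} \right)} \left(-7\right) \left(-5\right) = \left(6 + 6\right) \left(1 + \left(-1 - -3 - \frac{\left(-3\right)^{2}}{2}\right)^{2}\right) \left(-7\right) \left(-5\right) = 12 \left(1 + \left(-1 + 3 - \frac{9}{2}\right)^{2}\right) \left(-7\right) \left(-5\right) = 12 \left(1 + \left(- \frac{5}{2}\right)^{2}\right) \left(-7\right) \left(-5\right) = 12 \left(1 + \frac{25}{4}\right) \left(-7\right) \left(-5\right) = 12 \cdot \frac{29}{4} \left(-7\right) \left(-5\right) = 87 \left(-7\right) \left(-5\right) = \left(-609\right) \left(-5\right) = 3045$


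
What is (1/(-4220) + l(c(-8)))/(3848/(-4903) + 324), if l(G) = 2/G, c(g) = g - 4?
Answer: -10360039/20062605840 ≈ -0.00051639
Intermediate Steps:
c(g) = -4 + g
(1/(-4220) + l(c(-8)))/(3848/(-4903) + 324) = (1/(-4220) + 2/(-4 - 8))/(3848/(-4903) + 324) = (-1/4220 + 2/(-12))/(3848*(-1/4903) + 324) = (-1/4220 + 2*(-1/12))/(-3848/4903 + 324) = (-1/4220 - 1/6)/(1584724/4903) = -2113/12660*4903/1584724 = -10360039/20062605840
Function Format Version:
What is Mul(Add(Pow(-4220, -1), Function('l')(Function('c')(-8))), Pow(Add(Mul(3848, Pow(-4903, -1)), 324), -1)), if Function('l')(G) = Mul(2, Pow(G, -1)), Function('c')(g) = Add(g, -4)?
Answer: Rational(-10360039, 20062605840) ≈ -0.00051639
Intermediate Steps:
Function('c')(g) = Add(-4, g)
Mul(Add(Pow(-4220, -1), Function('l')(Function('c')(-8))), Pow(Add(Mul(3848, Pow(-4903, -1)), 324), -1)) = Mul(Add(Pow(-4220, -1), Mul(2, Pow(Add(-4, -8), -1))), Pow(Add(Mul(3848, Pow(-4903, -1)), 324), -1)) = Mul(Add(Rational(-1, 4220), Mul(2, Pow(-12, -1))), Pow(Add(Mul(3848, Rational(-1, 4903)), 324), -1)) = Mul(Add(Rational(-1, 4220), Mul(2, Rational(-1, 12))), Pow(Add(Rational(-3848, 4903), 324), -1)) = Mul(Add(Rational(-1, 4220), Rational(-1, 6)), Pow(Rational(1584724, 4903), -1)) = Mul(Rational(-2113, 12660), Rational(4903, 1584724)) = Rational(-10360039, 20062605840)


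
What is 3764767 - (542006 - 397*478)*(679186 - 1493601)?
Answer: 286873304367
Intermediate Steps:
3764767 - (542006 - 397*478)*(679186 - 1493601) = 3764767 - (542006 - 189766)*(-814415) = 3764767 - 352240*(-814415) = 3764767 - 1*(-286869539600) = 3764767 + 286869539600 = 286873304367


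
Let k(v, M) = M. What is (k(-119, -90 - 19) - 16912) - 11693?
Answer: -28714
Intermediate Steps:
(k(-119, -90 - 19) - 16912) - 11693 = ((-90 - 19) - 16912) - 11693 = (-109 - 16912) - 11693 = -17021 - 11693 = -28714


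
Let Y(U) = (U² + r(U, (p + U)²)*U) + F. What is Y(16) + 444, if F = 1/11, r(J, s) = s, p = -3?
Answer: 37445/11 ≈ 3404.1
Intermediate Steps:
F = 1/11 ≈ 0.090909
Y(U) = 1/11 + U² + U*(-3 + U)² (Y(U) = (U² + (-3 + U)²*U) + 1/11 = (U² + U*(-3 + U)²) + 1/11 = 1/11 + U² + U*(-3 + U)²)
Y(16) + 444 = (1/11 + 16² + 16*(-3 + 16)²) + 444 = (1/11 + 256 + 16*13²) + 444 = (1/11 + 256 + 16*169) + 444 = (1/11 + 256 + 2704) + 444 = 32561/11 + 444 = 37445/11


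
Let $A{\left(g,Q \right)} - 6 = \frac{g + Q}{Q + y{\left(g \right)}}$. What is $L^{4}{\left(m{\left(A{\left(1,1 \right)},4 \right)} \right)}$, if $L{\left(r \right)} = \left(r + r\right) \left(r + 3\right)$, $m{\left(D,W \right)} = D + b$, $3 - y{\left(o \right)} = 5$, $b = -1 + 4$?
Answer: $384160000$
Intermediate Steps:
$b = 3$
$y{\left(o \right)} = -2$ ($y{\left(o \right)} = 3 - 5 = -2$)
$A{\left(g,Q \right)} = 6 + \frac{Q + g}{-2 + Q}$ ($A{\left(g,Q \right)} = 6 + \frac{g + Q}{Q - 2} = 6 + \frac{Q + g}{-2 + Q}$)
$m{\left(D,W \right)} = 3 + D$ ($m{\left(D,W \right)} = D + 3 = 3 + D$)
$L{\left(r \right)} = 2 r \left(3 + r\right)$
$L^{4}{\left(m{\left(A{\left(1,1 \right)},4 \right)} \right)} = \left(2 \left(3 + \frac{-12 + 1 + 7 \cdot 1}{-2 + 1}\right) \left(3 + \left(3 + \frac{-12 + 1 + 7 \cdot 1}{-2 + 1}\right)\right)\right)^{4} = \left(2 \left(3 + \frac{-12 + 1 + 7}{-1}\right) \left(3 + \left(3 + \frac{-12 + 1 + 7}{-1}\right)\right)\right)^{4} = \left(2 \left(3 - -4\right) \left(3 + \left(3 - -4\right)\right)\right)^{4} = \left(2 \left(3 + 4\right) \left(3 + \left(3 + 4\right)\right)\right)^{4} = \left(2 \cdot 7 \left(3 + 7\right)\right)^{4} = \left(2 \cdot 7 \cdot 10\right)^{4} = 140^{4} = 384160000$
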